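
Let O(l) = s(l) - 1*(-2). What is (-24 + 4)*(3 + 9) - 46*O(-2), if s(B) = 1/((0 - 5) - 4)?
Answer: -2942/9 ≈ -326.89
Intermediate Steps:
s(B) = -1/9 (s(B) = 1/(-5 - 4) = 1/(-9) = -1/9)
O(l) = 17/9 (O(l) = -1/9 - 1*(-2) = -1/9 + 2 = 17/9)
(-24 + 4)*(3 + 9) - 46*O(-2) = (-24 + 4)*(3 + 9) - 46*17/9 = -20*12 - 782/9 = -240 - 782/9 = -2942/9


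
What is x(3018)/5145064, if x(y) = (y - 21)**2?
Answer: 8982009/5145064 ≈ 1.7458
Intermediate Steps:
x(y) = (-21 + y)**2
x(3018)/5145064 = (-21 + 3018)**2/5145064 = 2997**2*(1/5145064) = 8982009*(1/5145064) = 8982009/5145064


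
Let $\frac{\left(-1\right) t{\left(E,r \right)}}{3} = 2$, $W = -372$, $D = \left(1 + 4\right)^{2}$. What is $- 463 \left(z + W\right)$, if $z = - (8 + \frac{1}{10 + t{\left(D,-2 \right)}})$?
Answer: $\frac{704223}{4} \approx 1.7606 \cdot 10^{5}$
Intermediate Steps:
$D = 25$ ($D = 5^{2} = 25$)
$t{\left(E,r \right)} = -6$ ($t{\left(E,r \right)} = \left(-3\right) 2 = -6$)
$z = - \frac{33}{4}$ ($z = - (8 + \frac{1}{10 - 6}) = - (8 + \frac{1}{4}) = \left(-1\right) \frac{33}{4} = - \frac{33}{4} \approx -8.25$)
$- 463 \left(z + W\right) = - 463 \left(- \frac{33}{4} - 372\right) = \left(-463\right) \left(- \frac{1521}{4}\right) = \frac{704223}{4}$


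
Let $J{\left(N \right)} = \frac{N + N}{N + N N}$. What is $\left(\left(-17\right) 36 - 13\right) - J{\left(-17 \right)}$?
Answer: $- \frac{4999}{8} \approx -624.88$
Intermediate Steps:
$J{\left(N \right)} = \frac{2 N}{N + N^{2}}$
$\left(\left(-17\right) 36 - 13\right) - J{\left(-17 \right)} = \left(\left(-17\right) 36 - 13\right) - \frac{2}{1 - 17} = \left(-612 - 13\right) - \frac{2}{-16} = -625 - 2 \left(- \frac{1}{16}\right) = -625 - - \frac{1}{8} = -625 + \frac{1}{8} = - \frac{4999}{8}$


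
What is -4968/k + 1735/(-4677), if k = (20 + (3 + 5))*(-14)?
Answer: 2819402/229173 ≈ 12.303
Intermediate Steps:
k = -392 (k = (20 + 8)*(-14) = 28*(-14) = -392)
-4968/k + 1735/(-4677) = -4968/(-392) + 1735/(-4677) = -4968*(-1/392) + 1735*(-1/4677) = 621/49 - 1735/4677 = 2819402/229173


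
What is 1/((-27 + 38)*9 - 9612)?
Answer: -1/9513 ≈ -0.00010512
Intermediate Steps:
1/((-27 + 38)*9 - 9612) = 1/(11*9 - 9612) = 1/(99 - 9612) = 1/(-9513) = -1/9513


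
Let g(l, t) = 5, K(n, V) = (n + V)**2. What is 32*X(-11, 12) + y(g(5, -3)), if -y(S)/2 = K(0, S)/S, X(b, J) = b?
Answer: -362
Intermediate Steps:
K(n, V) = (V + n)**2
y(S) = -2*S (y(S) = -2*(S + 0)**2/S = -2*S**2/S = -2*S)
32*X(-11, 12) + y(g(5, -3)) = 32*(-11) - 2*5 = -352 - 10 = -362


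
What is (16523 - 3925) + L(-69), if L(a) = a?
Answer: 12529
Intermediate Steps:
(16523 - 3925) + L(-69) = (16523 - 3925) - 69 = 12598 - 69 = 12529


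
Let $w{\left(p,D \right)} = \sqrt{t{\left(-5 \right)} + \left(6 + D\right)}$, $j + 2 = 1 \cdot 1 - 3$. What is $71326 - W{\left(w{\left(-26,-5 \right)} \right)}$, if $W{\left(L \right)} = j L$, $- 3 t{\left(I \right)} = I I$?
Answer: $71326 + \frac{4 i \sqrt{66}}{3} \approx 71326.0 + 10.832 i$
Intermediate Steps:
$j = -4$ ($j = -2 + \left(1 \cdot 1 - 3\right) = -2 + \left(1 - 3\right) = -2 - 2 = -4$)
$t{\left(I \right)} = - \frac{I^{2}}{3}$ ($t{\left(I \right)} = - \frac{I I}{3} = - \frac{I^{2}}{3}$)
$w{\left(p,D \right)} = \sqrt{- \frac{7}{3} + D}$ ($w{\left(p,D \right)} = \sqrt{- \frac{\left(-5\right)^{2}}{3} + \left(6 + D\right)} = \sqrt{\left(- \frac{1}{3}\right) 25 + \left(6 + D\right)} = \sqrt{- \frac{25}{3} + \left(6 + D\right)} = \sqrt{- \frac{7}{3} + D}$)
$W{\left(L \right)} = - 4 L$
$71326 - W{\left(w{\left(-26,-5 \right)} \right)} = 71326 - - 4 \frac{\sqrt{-21 + 9 \left(-5\right)}}{3} = 71326 - - 4 \frac{\sqrt{-21 - 45}}{3} = 71326 - - 4 \frac{\sqrt{-66}}{3} = 71326 - - 4 \frac{i \sqrt{66}}{3} = 71326 - - \frac{4 i \sqrt{66}}{3} = 71326 + \frac{4 i \sqrt{66}}{3}$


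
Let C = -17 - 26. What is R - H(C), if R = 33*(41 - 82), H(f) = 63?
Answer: -1416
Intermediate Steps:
C = -43
R = -1353 (R = 33*(-41) = -1353)
R - H(C) = -1353 - 1*63 = -1353 - 63 = -1416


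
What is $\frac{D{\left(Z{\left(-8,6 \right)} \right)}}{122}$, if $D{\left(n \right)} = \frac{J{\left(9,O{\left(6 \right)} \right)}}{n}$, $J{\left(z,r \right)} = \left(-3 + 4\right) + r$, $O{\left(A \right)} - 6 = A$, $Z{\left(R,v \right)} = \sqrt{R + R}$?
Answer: $- \frac{13 i}{488} \approx - 0.026639 i$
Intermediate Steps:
$Z{\left(R,v \right)} = \sqrt{2} \sqrt{R}$ ($Z{\left(R,v \right)} = \sqrt{2 R} = \sqrt{2} \sqrt{R}$)
$O{\left(A \right)} = 6 + A$
$J{\left(z,r \right)} = 1 + r$
$D{\left(n \right)} = \frac{13}{n}$ ($D{\left(n \right)} = \frac{1 + \left(6 + 6\right)}{n} = \frac{1 + 12}{n} = \frac{13}{n}$)
$\frac{D{\left(Z{\left(-8,6 \right)} \right)}}{122} = \frac{13 \frac{1}{\sqrt{2} \sqrt{-8}}}{122} = \frac{13}{\sqrt{2} \cdot 2 i \sqrt{2}} \cdot \frac{1}{122} = \frac{13}{4 i} \frac{1}{122} = 13 \left(- \frac{i}{4}\right) \frac{1}{122} = - \frac{13 i}{4} \cdot \frac{1}{122} = - \frac{13 i}{488}$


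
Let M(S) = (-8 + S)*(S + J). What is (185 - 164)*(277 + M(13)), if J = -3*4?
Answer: 5922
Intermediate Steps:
J = -12
M(S) = (-12 + S)*(-8 + S) (M(S) = (-8 + S)*(S - 12) = (-8 + S)*(-12 + S) = (-12 + S)*(-8 + S))
(185 - 164)*(277 + M(13)) = (185 - 164)*(277 + (96 + 13**2 - 20*13)) = 21*(277 + (96 + 169 - 260)) = 21*(277 + 5) = 21*282 = 5922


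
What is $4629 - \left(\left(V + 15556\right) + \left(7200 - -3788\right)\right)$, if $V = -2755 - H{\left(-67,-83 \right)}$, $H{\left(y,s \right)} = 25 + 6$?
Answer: $-19129$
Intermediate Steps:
$H{\left(y,s \right)} = 31$
$V = -2786$ ($V = -2755 - 31 = -2786$)
$4629 - \left(\left(V + 15556\right) + \left(7200 - -3788\right)\right) = 4629 - \left(\left(-2786 + 15556\right) + \left(7200 - -3788\right)\right) = 4629 - \left(12770 + \left(7200 + 3788\right)\right) = 4629 - \left(12770 + 10988\right) = 4629 - 23758 = -19129$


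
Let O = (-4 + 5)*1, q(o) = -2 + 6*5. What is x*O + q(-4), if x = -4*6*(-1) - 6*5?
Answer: 22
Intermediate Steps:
q(o) = 28 (q(o) = -2 + 30 = 28)
O = 1 (O = 1*1 = 1)
x = -6 (x = -24*(-1) - 30 = 24 - 30 = -6)
x*O + q(-4) = -6*1 + 28 = -6 + 28 = 22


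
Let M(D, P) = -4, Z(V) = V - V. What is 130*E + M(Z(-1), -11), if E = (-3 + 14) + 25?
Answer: 4676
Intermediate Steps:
Z(V) = 0
E = 36 (E = 11 + 25 = 36)
130*E + M(Z(-1), -11) = 130*36 - 4 = 4680 - 4 = 4676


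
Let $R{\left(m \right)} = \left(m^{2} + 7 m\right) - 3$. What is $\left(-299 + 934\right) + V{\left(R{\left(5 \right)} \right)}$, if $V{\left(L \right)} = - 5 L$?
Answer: $350$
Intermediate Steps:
$R{\left(m \right)} = -3 + m^{2} + 7 m$
$\left(-299 + 934\right) + V{\left(R{\left(5 \right)} \right)} = \left(-299 + 934\right) - 5 \left(-3 + 5^{2} + 7 \cdot 5\right) = 635 - 5 \left(-3 + 25 + 35\right) = 635 - 285 = 350$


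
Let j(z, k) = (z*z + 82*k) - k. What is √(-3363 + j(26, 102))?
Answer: 5*√223 ≈ 74.666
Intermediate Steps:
j(z, k) = z² + 81*k (j(z, k) = (z² + 82*k) - k = z² + 81*k)
√(-3363 + j(26, 102)) = √(-3363 + (26² + 81*102)) = √(-3363 + (676 + 8262)) = √(-3363 + 8938) = √5575 = 5*√223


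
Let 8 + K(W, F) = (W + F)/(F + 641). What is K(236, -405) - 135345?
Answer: -31943477/236 ≈ -1.3535e+5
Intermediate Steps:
K(W, F) = -8 + (F + W)/(641 + F) (K(W, F) = -8 + (W + F)/(F + 641) = -8 + (F + W)/(641 + F))
K(236, -405) - 135345 = (-5128 + 236 - 7*(-405))/(641 - 405) - 135345 = (-5128 + 236 + 2835)/236 - 135345 = (1/236)*(-2057) - 135345 = -2057/236 - 135345 = -31943477/236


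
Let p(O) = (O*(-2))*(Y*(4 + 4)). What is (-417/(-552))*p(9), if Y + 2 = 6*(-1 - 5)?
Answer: 95076/23 ≈ 4133.7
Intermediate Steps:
Y = -38 (Y = -2 + 6*(-1 - 5) = -2 + 6*(-6) = -2 - 36 = -38)
p(O) = 608*O (p(O) = (O*(-2))*(-38*(4 + 4)) = (-2*O)*(-38*8) = -2*O*(-304) = 608*O)
(-417/(-552))*p(9) = (-417/(-552))*(608*9) = -417*(-1/552)*5472 = (139/184)*5472 = 95076/23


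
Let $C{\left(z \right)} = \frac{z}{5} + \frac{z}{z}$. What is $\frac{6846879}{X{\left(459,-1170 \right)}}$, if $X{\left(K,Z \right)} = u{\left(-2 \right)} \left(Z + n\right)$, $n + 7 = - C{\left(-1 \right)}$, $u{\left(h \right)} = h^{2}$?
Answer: $- \frac{877805}{604} \approx -1453.3$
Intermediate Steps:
$C{\left(z \right)} = 1 + \frac{z}{5}$ ($C{\left(z \right)} = z \frac{1}{5} + 1 = \frac{z}{5} + 1 = 1 + \frac{z}{5}$)
$n = - \frac{39}{5}$ ($n = -7 - \left(1 + \frac{1}{5} \left(-1\right)\right) = -7 - \left(1 - \frac{1}{5}\right) = -7 - \frac{4}{5} = - \frac{39}{5} \approx -7.8$)
$X{\left(K,Z \right)} = - \frac{156}{5} + 4 Z$ ($X{\left(K,Z \right)} = \left(-2\right)^{2} \left(Z - \frac{39}{5}\right) = 4 \left(- \frac{39}{5} + Z\right) = - \frac{156}{5} + 4 Z$)
$\frac{6846879}{X{\left(459,-1170 \right)}} = \frac{6846879}{- \frac{156}{5} + 4 \left(-1170\right)} = \frac{6846879}{- \frac{156}{5} - 4680} = \frac{6846879}{- \frac{23556}{5}} = 6846879 \left(- \frac{5}{23556}\right) = - \frac{877805}{604}$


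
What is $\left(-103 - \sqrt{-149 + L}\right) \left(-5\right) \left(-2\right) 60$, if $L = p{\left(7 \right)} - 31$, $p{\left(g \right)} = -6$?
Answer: $-61800 - 600 i \sqrt{186} \approx -61800.0 - 8182.9 i$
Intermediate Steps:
$L = -37$ ($L = -6 - 31 = -37$)
$\left(-103 - \sqrt{-149 + L}\right) \left(-5\right) \left(-2\right) 60 = \left(-103 - \sqrt{-149 - 37}\right) \left(-5\right) \left(-2\right) 60 = \left(-103 - \sqrt{-186}\right) 10 \cdot 60 = \left(-103 - i \sqrt{186}\right) 600 = -61800 - 600 i \sqrt{186}$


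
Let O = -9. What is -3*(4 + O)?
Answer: 15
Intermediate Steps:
-3*(4 + O) = -3*(4 - 9) = -3*(-5) = 15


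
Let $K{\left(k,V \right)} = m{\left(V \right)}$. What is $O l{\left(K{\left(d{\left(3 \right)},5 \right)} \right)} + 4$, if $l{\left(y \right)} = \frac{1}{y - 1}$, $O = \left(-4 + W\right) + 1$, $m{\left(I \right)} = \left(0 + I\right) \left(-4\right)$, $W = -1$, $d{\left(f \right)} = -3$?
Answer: $\frac{88}{21} \approx 4.1905$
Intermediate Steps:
$m{\left(I \right)} = - 4 I$ ($m{\left(I \right)} = I \left(-4\right) = - 4 I$)
$K{\left(k,V \right)} = - 4 V$
$O = -4$ ($O = \left(-4 - 1\right) + 1 = -5 + 1 = -4$)
$l{\left(y \right)} = \frac{1}{-1 + y}$
$O l{\left(K{\left(d{\left(3 \right)},5 \right)} \right)} + 4 = - \frac{4}{-1 - 20} + 4 = - \frac{4}{-21} + 4 = \left(-4\right) \left(- \frac{1}{21}\right) + 4 = \frac{4}{21} + 4 = \frac{88}{21}$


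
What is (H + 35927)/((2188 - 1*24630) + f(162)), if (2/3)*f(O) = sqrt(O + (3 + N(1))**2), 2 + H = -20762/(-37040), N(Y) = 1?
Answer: -7465795636201/4663733842010 - 1996024143*sqrt(178)/18654935368040 ≈ -1.6022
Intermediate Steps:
H = -26659/18520 (H = -2 - 20762/(-37040) = -2 - 20762*(-1/37040) = -2 + 10381/18520 = -26659/18520 ≈ -1.4395)
f(O) = 3*sqrt(16 + O)/2 (f(O) = 3*sqrt(O + (3 + 1)**2)/2 = 3*sqrt(O + 4**2)/2 = 3*sqrt(O + 16)/2 = 3*sqrt(16 + O)/2)
(H + 35927)/((2188 - 1*24630) + f(162)) = (-26659/18520 + 35927)/((2188 - 1*24630) + 3*sqrt(16 + 162)/2) = 665341381/(18520*((2188 - 24630) + 3*sqrt(178)/2)) = 665341381/(18520*(-22442 + 3*sqrt(178)/2))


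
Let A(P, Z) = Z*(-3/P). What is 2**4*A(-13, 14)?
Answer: 672/13 ≈ 51.692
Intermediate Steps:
A(P, Z) = -3*Z/P
2**4*A(-13, 14) = 2**4*(-3*14/(-13)) = 16*(-3*14*(-1/13)) = 16*(42/13) = 672/13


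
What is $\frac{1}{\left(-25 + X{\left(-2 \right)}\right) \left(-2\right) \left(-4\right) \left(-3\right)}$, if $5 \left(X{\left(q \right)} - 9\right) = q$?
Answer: $\frac{5}{1968} \approx 0.0025407$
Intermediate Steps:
$X{\left(q \right)} = 9 + \frac{q}{5}$
$\frac{1}{\left(-25 + X{\left(-2 \right)}\right) \left(-2\right) \left(-4\right) \left(-3\right)} = \frac{1}{\left(-25 + \left(9 + \frac{1}{5} \left(-2\right)\right)\right) \left(-2\right) \left(-4\right) \left(-3\right)} = \frac{1}{\left(-25 + \left(9 - \frac{2}{5}\right)\right) 8 \left(-3\right)} = \frac{1}{\left(-25 + \frac{43}{5}\right) \left(-24\right)} = \frac{1}{\left(- \frac{82}{5}\right) \left(-24\right)} = \frac{1}{\frac{1968}{5}} = \frac{5}{1968}$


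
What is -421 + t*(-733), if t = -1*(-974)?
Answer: -714363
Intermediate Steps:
t = 974
-421 + t*(-733) = -421 + 974*(-733) = -421 - 713942 = -714363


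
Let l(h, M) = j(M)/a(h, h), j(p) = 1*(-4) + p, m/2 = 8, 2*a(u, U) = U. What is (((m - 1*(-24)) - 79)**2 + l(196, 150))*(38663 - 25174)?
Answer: 143758054/7 ≈ 2.0537e+7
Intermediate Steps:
a(u, U) = U/2
m = 16 (m = 2*8 = 16)
j(p) = -4 + p
l(h, M) = 2*(-4 + M)/h (l(h, M) = (-4 + M)/((h/2)) = (-4 + M)*(2/h) = 2*(-4 + M)/h)
(((m - 1*(-24)) - 79)**2 + l(196, 150))*(38663 - 25174) = (((16 - 1*(-24)) - 79)**2 + 2*(-4 + 150)/196)*(38663 - 25174) = (((16 + 24) - 79)**2 + 2*(1/196)*146)*13489 = ((40 - 79)**2 + 73/49)*13489 = ((-39)**2 + 73/49)*13489 = (1521 + 73/49)*13489 = (74602/49)*13489 = 143758054/7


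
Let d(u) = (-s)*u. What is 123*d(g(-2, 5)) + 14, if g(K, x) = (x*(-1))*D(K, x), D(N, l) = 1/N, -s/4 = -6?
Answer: -7366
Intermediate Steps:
s = 24 (s = -4*(-6) = 24)
g(K, x) = -x/K (g(K, x) = (x*(-1))/K = (-x)/K = -x/K)
d(u) = -24*u (d(u) = (-1*24)*u = -24*u)
123*d(g(-2, 5)) + 14 = 123*(-(-24)*5/(-2)) + 14 = 123*(-(-24)*5*(-1)/2) + 14 = 123*(-24*5/2) + 14 = 123*(-60) + 14 = -7380 + 14 = -7366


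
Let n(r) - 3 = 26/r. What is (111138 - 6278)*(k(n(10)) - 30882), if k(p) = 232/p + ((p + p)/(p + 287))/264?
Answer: -22304500076180/6897 ≈ -3.2339e+9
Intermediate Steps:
n(r) = 3 + 26/r
k(p) = 232/p + p/(132*(287 + p)) (k(p) = 232/p + ((2*p)/(287 + p))*(1/264) = 232/p + (2*p/(287 + p))*(1/264) = 232/p + p/(132*(287 + p)))
(111138 - 6278)*(k(n(10)) - 30882) = (111138 - 6278)*((8789088 + (3 + 26/10)² + 30624*(3 + 26/10))/(132*(3 + 26/10)*(287 + (3 + 26/10))) - 30882) = 104860*((8789088 + (3 + 26*(⅒))² + 30624*(3 + 26*(⅒)))/(132*(3 + 26*(⅒))*(287 + (3 + 26*(⅒)))) - 30882) = 104860*((8789088 + (3 + 13/5)² + 30624*(3 + 13/5))/(132*(3 + 13/5)*(287 + (3 + 13/5))) - 30882) = 104860*((8789088 + (28/5)² + 30624*(28/5))/(132*(28/5)*(287 + 28/5)) - 30882) = 104860*((1/132)*(5/28)*(8789088 + 784/25 + 857472/5)/(1463/5) - 30882) = 104860*((1/132)*(5/28)*(5/1463)*(224015344/25) - 30882) = 104860*(2000137/48279 - 30882) = 104860*(-1488951941/48279) = -22304500076180/6897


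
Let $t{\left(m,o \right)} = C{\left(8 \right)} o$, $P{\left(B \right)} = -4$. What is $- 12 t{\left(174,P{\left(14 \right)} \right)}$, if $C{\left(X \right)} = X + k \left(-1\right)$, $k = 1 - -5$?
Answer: $96$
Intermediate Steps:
$k = 6$ ($k = 1 + 5 = 6$)
$C{\left(X \right)} = -6 + X$ ($C{\left(X \right)} = X + 6 \left(-1\right) = X - 6 = -6 + X$)
$t{\left(m,o \right)} = 2 o$ ($t{\left(m,o \right)} = \left(-6 + 8\right) o = 2 o$)
$- 12 t{\left(174,P{\left(14 \right)} \right)} = - 12 \cdot 2 \left(-4\right) = \left(-12\right) \left(-8\right) = 96$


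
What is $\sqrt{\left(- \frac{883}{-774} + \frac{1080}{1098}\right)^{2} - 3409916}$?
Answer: $\frac{i \sqrt{7601244414077327}}{47214} \approx 1846.6 i$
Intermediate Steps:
$\sqrt{\left(- \frac{883}{-774} + \frac{1080}{1098}\right)^{2} - 3409916} = \sqrt{\left(\left(-883\right) \left(- \frac{1}{774}\right) + 1080 \cdot \frac{1}{1098}\right)^{2} - 3409916} = \sqrt{\left(\frac{883}{774} + \frac{60}{61}\right)^{2} - 3409916} = \sqrt{\left(\frac{100303}{47214}\right)^{2} - 3409916} = \sqrt{\frac{10060691809}{2229161796} - 3409916} = \sqrt{- \frac{7601244414077327}{2229161796}} = \frac{i \sqrt{7601244414077327}}{47214}$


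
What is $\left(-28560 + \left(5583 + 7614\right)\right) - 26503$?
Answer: $-41866$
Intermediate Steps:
$\left(-28560 + \left(5583 + 7614\right)\right) - 26503 = \left(-28560 + 13197\right) - 26503 = -15363 - 26503 = -41866$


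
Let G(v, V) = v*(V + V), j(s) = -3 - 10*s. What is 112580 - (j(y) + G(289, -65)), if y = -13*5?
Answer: 149503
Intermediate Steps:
y = -65
G(v, V) = 2*V*v (G(v, V) = v*(2*V) = 2*V*v)
112580 - (j(y) + G(289, -65)) = 112580 - ((-3 - 10*(-65)) + 2*(-65)*289) = 112580 - ((-3 + 650) - 37570) = 112580 - (647 - 37570) = 112580 - 1*(-36923) = 112580 + 36923 = 149503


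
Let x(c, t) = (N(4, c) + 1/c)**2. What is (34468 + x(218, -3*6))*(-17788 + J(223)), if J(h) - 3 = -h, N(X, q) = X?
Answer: -7377964763222/11881 ≈ -6.2099e+8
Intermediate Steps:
J(h) = 3 - h
x(c, t) = (4 + 1/c)**2
(34468 + x(218, -3*6))*(-17788 + J(223)) = (34468 + (1 + 4*218)**2/218**2)*(-17788 + (3 - 1*223)) = (34468 + (1 + 872)**2/47524)*(-17788 + (3 - 223)) = (34468 + (1/47524)*873**2)*(-17788 - 220) = (34468 + (1/47524)*762129)*(-18008) = (34468 + 762129/47524)*(-18008) = (1638819361/47524)*(-18008) = -7377964763222/11881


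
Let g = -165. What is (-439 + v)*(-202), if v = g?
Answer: 122008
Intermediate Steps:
v = -165
(-439 + v)*(-202) = (-439 - 165)*(-202) = -604*(-202) = 122008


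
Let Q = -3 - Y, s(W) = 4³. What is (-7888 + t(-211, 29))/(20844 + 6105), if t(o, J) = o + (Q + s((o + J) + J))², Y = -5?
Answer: -3743/26949 ≈ -0.13889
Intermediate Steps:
s(W) = 64
Q = 2 (Q = -3 - 1*(-5) = -3 + 5 = 2)
t(o, J) = 4356 + o (t(o, J) = o + (2 + 64)² = o + 66² = o + 4356 = 4356 + o)
(-7888 + t(-211, 29))/(20844 + 6105) = (-7888 + (4356 - 211))/(20844 + 6105) = (-7888 + 4145)/26949 = -3743*1/26949 = -3743/26949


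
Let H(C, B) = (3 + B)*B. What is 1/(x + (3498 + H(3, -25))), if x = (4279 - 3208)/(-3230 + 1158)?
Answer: 296/1198055 ≈ 0.00024707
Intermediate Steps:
H(C, B) = B*(3 + B)
x = -153/296 (x = 1071/(-2072) = 1071*(-1/2072) = -153/296 ≈ -0.51689)
1/(x + (3498 + H(3, -25))) = 1/(-153/296 + (3498 - 25*(3 - 25))) = 1/(-153/296 + (3498 - 25*(-22))) = 1/(-153/296 + (3498 + 550)) = 1/(-153/296 + 4048) = 1/(1198055/296) = 296/1198055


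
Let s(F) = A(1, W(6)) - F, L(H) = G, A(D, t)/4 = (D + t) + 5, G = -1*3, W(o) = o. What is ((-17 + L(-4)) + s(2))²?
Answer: 676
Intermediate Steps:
G = -3
A(D, t) = 20 + 4*D + 4*t (A(D, t) = 4*((D + t) + 5) = 4*(5 + D + t) = 20 + 4*D + 4*t)
L(H) = -3
s(F) = 48 - F (s(F) = (20 + 4*1 + 4*6) - F = (20 + 4 + 24) - F = 48 - F)
((-17 + L(-4)) + s(2))² = ((-17 - 3) + (48 - 1*2))² = (-20 + (48 - 2))² = (-20 + 46)² = 26² = 676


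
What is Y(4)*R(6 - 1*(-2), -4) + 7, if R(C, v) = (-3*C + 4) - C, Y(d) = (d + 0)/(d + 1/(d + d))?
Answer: -665/33 ≈ -20.152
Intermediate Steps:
Y(d) = d/(d + 1/(2*d))
R(C, v) = 4 - 4*C (R(C, v) = (4 - 3*C) - C = 4 - 4*C)
Y(4)*R(6 - 1*(-2), -4) + 7 = (2*4**2/(1 + 2*4**2))*(4 - 4*(6 - 1*(-2))) + 7 = (2*16/(1 + 2*16))*(4 - 4*(6 + 2)) + 7 = (2*16/(1 + 32))*(4 - 4*8) + 7 = (2*16/33)*(4 - 32) + 7 = (2*16*(1/33))*(-28) + 7 = (32/33)*(-28) + 7 = -896/33 + 7 = -665/33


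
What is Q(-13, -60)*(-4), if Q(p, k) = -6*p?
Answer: -312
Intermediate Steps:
Q(-13, -60)*(-4) = -6*(-13)*(-4) = 78*(-4) = -312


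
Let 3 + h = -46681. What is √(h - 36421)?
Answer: I*√83105 ≈ 288.28*I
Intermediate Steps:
h = -46684 (h = -3 - 46681 = -46684)
√(h - 36421) = √(-46684 - 36421) = √(-83105) = I*√83105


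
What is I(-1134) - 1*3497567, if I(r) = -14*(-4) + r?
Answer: -3498645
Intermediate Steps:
I(r) = 56 + r
I(-1134) - 1*3497567 = (56 - 1134) - 1*3497567 = -1078 - 3497567 = -3498645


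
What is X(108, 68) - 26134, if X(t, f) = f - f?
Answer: -26134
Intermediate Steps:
X(t, f) = 0
X(108, 68) - 26134 = 0 - 26134 = -26134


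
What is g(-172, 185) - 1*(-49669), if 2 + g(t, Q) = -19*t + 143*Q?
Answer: 79390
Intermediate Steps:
g(t, Q) = -2 - 19*t + 143*Q (g(t, Q) = -2 + (-19*t + 143*Q) = -2 - 19*t + 143*Q)
g(-172, 185) - 1*(-49669) = (-2 - 19*(-172) + 143*185) - 1*(-49669) = (-2 + 3268 + 26455) + 49669 = 29721 + 49669 = 79390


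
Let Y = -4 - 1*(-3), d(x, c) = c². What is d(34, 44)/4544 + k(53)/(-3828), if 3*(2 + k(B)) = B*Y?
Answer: 87895/203841 ≈ 0.43119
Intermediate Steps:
Y = -1 (Y = -4 + 3 = -1)
k(B) = -2 - B/3 (k(B) = -2 + (B*(-1))/3 = -2 + (-B)/3 = -2 - B/3)
d(34, 44)/4544 + k(53)/(-3828) = 44²/4544 + (-2 - ⅓*53)/(-3828) = 1936*(1/4544) + (-2 - 53/3)*(-1/3828) = 121/284 - 59/3*(-1/3828) = 121/284 + 59/11484 = 87895/203841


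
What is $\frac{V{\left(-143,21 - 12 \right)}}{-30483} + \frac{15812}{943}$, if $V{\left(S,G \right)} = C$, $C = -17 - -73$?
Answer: $\frac{481944388}{28745469} \approx 16.766$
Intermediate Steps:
$C = 56$ ($C = -17 + 73 = 56$)
$V{\left(S,G \right)} = 56$
$\frac{V{\left(-143,21 - 12 \right)}}{-30483} + \frac{15812}{943} = \frac{56}{-30483} + \frac{15812}{943} = 56 \left(- \frac{1}{30483}\right) + 15812 \cdot \frac{1}{943} = - \frac{56}{30483} + \frac{15812}{943} = \frac{481944388}{28745469}$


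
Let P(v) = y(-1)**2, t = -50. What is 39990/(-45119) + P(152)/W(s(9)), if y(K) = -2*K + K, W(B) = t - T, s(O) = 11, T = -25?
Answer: -1044869/1127975 ≈ -0.92632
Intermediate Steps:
W(B) = -25 (W(B) = -50 - 1*(-25) = -50 + 25 = -25)
y(K) = -K
P(v) = 1 (P(v) = (-1*(-1))**2 = 1**2 = 1)
39990/(-45119) + P(152)/W(s(9)) = 39990/(-45119) + 1/(-25) = 39990*(-1/45119) + 1*(-1/25) = -39990/45119 - 1/25 = -1044869/1127975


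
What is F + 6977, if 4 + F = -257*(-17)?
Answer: 11342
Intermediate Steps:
F = 4365 (F = -4 - 257*(-17) = -4 + 4369 = 4365)
F + 6977 = 4365 + 6977 = 11342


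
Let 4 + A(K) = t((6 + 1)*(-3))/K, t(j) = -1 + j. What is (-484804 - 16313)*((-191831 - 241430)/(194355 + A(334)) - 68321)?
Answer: 1111247058885187221/32456606 ≈ 3.4238e+10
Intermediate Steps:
A(K) = -4 - 22/K (A(K) = -4 + (-1 + (6 + 1)*(-3))/K = -4 + (-1 + 7*(-3))/K = -4 + (-1 - 21)/K = -4 - 22/K)
(-484804 - 16313)*((-191831 - 241430)/(194355 + A(334)) - 68321) = (-484804 - 16313)*((-191831 - 241430)/(194355 + (-4 - 22/334)) - 68321) = -501117*(-433261/(194355 + (-4 - 22*1/334)) - 68321) = -501117*(-433261/(194355 + (-4 - 11/167)) - 68321) = -501117*(-433261/(194355 - 679/167) - 68321) = -501117*(-433261/32456606/167 - 68321) = -501117*(-433261*167/32456606 - 68321) = -501117*(-72354587/32456606 - 68321) = -501117*(-2217540133113/32456606) = 1111247058885187221/32456606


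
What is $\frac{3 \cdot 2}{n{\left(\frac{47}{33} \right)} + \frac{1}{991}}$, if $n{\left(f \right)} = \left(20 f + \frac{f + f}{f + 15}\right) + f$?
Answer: $\frac{17725026}{88871897} \approx 0.19944$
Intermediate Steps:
$n{\left(f \right)} = 21 f + \frac{2 f}{15 + f}$ ($n{\left(f \right)} = \left(20 f + \frac{2 f}{15 + f}\right) + f = 21 f + \frac{2 f}{15 + f}$)
$\frac{3 \cdot 2}{n{\left(\frac{47}{33} \right)} + \frac{1}{991}} = \frac{3 \cdot 2}{\frac{\frac{47}{33} \left(317 + 21 \cdot \frac{47}{33}\right)}{15 + \frac{47}{33}} + \frac{1}{991}} = \frac{1}{\frac{47 \cdot \frac{1}{33} \left(317 + 21 \cdot 47 \cdot \frac{1}{33}\right)}{15 + 47 \cdot \frac{1}{33}} + \frac{1}{991}} \cdot 6 = \frac{1}{\frac{47 \left(317 + 21 \cdot \frac{47}{33}\right)}{33 \left(15 + \frac{47}{33}\right)} + \frac{1}{991}} \cdot 6 = \frac{1}{\frac{47 \left(317 + \frac{329}{11}\right)}{33 \cdot \frac{542}{33}} + \frac{1}{991}} \cdot 6 = \frac{1}{\frac{47}{33} \cdot \frac{33}{542} \cdot \frac{3816}{11} + \frac{1}{991}} \cdot 6 = \frac{1}{\frac{89676}{2981} + \frac{1}{991}} \cdot 6 = \frac{1}{\frac{88871897}{2954171}} \cdot 6 = \frac{2954171}{88871897} \cdot 6 = \frac{17725026}{88871897}$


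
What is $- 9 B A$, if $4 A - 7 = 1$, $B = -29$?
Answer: $522$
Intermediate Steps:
$A = 2$ ($A = \frac{7}{4} + \frac{1}{4} \cdot 1 = \frac{7}{4} + \frac{1}{4} = 2$)
$- 9 B A = \left(-9\right) \left(-29\right) 2 = 261 \cdot 2 = 522$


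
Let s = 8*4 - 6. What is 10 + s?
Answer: 36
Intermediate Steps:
s = 26 (s = 32 - 6 = 26)
10 + s = 10 + 26 = 36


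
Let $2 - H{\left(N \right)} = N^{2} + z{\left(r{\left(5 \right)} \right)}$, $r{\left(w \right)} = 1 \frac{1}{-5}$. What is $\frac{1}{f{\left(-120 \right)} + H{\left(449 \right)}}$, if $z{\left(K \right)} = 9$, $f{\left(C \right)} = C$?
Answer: $- \frac{1}{201728} \approx -4.9572 \cdot 10^{-6}$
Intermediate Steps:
$r{\left(w \right)} = - \frac{1}{5}$ ($r{\left(w \right)} = 1 \left(- \frac{1}{5}\right) = - \frac{1}{5}$)
$H{\left(N \right)} = -7 - N^{2}$ ($H{\left(N \right)} = 2 - \left(N^{2} + 9\right) = 2 - \left(9 + N^{2}\right) = -7 - N^{2}$)
$\frac{1}{f{\left(-120 \right)} + H{\left(449 \right)}} = \frac{1}{-120 - 201608} = \frac{1}{-201728} = - \frac{1}{201728}$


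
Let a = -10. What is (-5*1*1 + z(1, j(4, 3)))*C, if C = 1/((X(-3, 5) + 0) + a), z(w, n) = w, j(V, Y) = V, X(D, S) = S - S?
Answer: ⅖ ≈ 0.40000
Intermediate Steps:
X(D, S) = 0
C = -⅒ (C = 1/((0 + 0) - 10) = 1/(0 - 10) = 1/(-10) = -⅒ ≈ -0.10000)
(-5*1*1 + z(1, j(4, 3)))*C = (-5*1*1 + 1)*(-⅒) = (-5*1 + 1)*(-⅒) = (-5 + 1)*(-⅒) = -4*(-⅒) = ⅖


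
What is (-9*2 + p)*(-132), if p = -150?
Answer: 22176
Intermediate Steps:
(-9*2 + p)*(-132) = (-9*2 - 150)*(-132) = (-18 - 150)*(-132) = -168*(-132) = 22176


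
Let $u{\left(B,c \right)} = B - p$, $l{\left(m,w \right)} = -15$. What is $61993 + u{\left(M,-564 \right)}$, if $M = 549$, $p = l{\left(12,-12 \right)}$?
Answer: $62557$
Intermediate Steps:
$p = -15$
$u{\left(B,c \right)} = 15 + B$ ($u{\left(B,c \right)} = B - -15 = B + 15 = 15 + B$)
$61993 + u{\left(M,-564 \right)} = 61993 + \left(15 + 549\right) = 61993 + 564 = 62557$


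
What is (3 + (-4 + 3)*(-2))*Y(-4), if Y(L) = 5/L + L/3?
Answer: -155/12 ≈ -12.917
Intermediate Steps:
Y(L) = 5/L + L/3 (Y(L) = 5/L + L*(⅓) = 5/L + L/3)
(3 + (-4 + 3)*(-2))*Y(-4) = (3 + (-4 + 3)*(-2))*(5/(-4) + (⅓)*(-4)) = (3 - 1*(-2))*(5*(-¼) - 4/3) = (3 + 2)*(-5/4 - 4/3) = 5*(-31/12) = -155/12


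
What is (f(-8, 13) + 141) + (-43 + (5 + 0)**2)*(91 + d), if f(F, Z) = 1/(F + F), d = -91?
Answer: 2255/16 ≈ 140.94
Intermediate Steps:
f(F, Z) = 1/(2*F)
(f(-8, 13) + 141) + (-43 + (5 + 0)**2)*(91 + d) = ((1/2)/(-8) + 141) + (-43 + (5 + 0)**2)*(91 - 91) = ((1/2)*(-1/8) + 141) + (-43 + 5**2)*0 = (-1/16 + 141) + (-43 + 25)*0 = 2255/16 - 18*0 = 2255/16 + 0 = 2255/16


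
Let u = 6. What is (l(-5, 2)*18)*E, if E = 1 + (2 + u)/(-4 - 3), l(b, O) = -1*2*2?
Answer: 72/7 ≈ 10.286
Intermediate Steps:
l(b, O) = -4 (l(b, O) = -2*2 = -4)
E = -1/7 (E = 1 + (2 + 6)/(-4 - 3) = 1 + 8/(-7) = 1 + 8*(-1/7) = 1 - 8/7 = -1/7 ≈ -0.14286)
(l(-5, 2)*18)*E = -4*18*(-1/7) = -72*(-1/7) = 72/7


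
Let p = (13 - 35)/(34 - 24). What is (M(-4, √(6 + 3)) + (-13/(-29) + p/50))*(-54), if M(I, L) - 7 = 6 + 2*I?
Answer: -1057887/3625 ≈ -291.83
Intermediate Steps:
p = -11/5 (p = -22/10 = -22*⅒ = -11/5 ≈ -2.2000)
M(I, L) = 13 + 2*I (M(I, L) = 7 + (6 + 2*I) = 13 + 2*I)
(M(-4, √(6 + 3)) + (-13/(-29) + p/50))*(-54) = ((13 + 2*(-4)) + (-13/(-29) - 11/5/50))*(-54) = ((13 - 8) + (-13*(-1/29) - 11/5*1/50))*(-54) = (5 + (13/29 - 11/250))*(-54) = (5 + 2931/7250)*(-54) = (39181/7250)*(-54) = -1057887/3625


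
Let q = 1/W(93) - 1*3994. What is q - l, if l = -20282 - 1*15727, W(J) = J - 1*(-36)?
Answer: 4129936/129 ≈ 32015.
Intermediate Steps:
W(J) = 36 + J (W(J) = J + 36 = 36 + J)
l = -36009 (l = -20282 - 15727 = -36009)
q = -515225/129 (q = 1/(36 + 93) - 1*3994 = 1/129 - 3994 = -515225/129 ≈ -3994.0)
q - l = -515225/129 - 1*(-36009) = -515225/129 + 36009 = 4129936/129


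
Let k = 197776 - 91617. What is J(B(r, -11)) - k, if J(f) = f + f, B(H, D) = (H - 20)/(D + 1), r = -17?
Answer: -530758/5 ≈ -1.0615e+5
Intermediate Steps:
B(H, D) = (-20 + H)/(1 + D)
J(f) = 2*f
k = 106159
J(B(r, -11)) - k = 2*((-20 - 17)/(1 - 11)) - 1*106159 = 2*(-37/(-10)) - 106159 = 2*(-⅒*(-37)) - 106159 = 2*(37/10) - 106159 = 37/5 - 106159 = -530758/5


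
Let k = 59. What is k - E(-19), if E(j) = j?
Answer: 78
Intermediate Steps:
k - E(-19) = 59 - 1*(-19) = 59 + 19 = 78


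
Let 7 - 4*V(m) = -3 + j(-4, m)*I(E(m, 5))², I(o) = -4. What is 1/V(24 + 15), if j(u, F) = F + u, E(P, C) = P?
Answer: -2/275 ≈ -0.0072727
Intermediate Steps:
V(m) = 37/2 - 4*m (V(m) = 7/4 - (-3 + (m - 4)*(-4)²)/4 = 7/4 - (-3 + (-4 + m)*16)/4 = 7/4 - (-3 + (-64 + 16*m))/4 = 7/4 - (-67 + 16*m)/4 = 7/4 + (67/4 - 4*m) = 37/2 - 4*m)
1/V(24 + 15) = 1/(37/2 - 4*(24 + 15)) = 1/(37/2 - 4*39) = 1/(37/2 - 156) = 1/(-275/2) = -2/275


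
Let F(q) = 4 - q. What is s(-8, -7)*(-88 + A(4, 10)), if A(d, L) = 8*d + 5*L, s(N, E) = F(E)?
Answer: -66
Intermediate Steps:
s(N, E) = 4 - E
A(d, L) = 5*L + 8*d
s(-8, -7)*(-88 + A(4, 10)) = (4 - 1*(-7))*(-88 + (5*10 + 8*4)) = (4 + 7)*(-88 + (50 + 32)) = 11*(-88 + 82) = 11*(-6) = -66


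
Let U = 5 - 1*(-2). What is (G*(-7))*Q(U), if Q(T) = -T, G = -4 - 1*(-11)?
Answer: 343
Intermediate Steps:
G = 7 (G = -4 + 11 = 7)
U = 7 (U = 5 + 2 = 7)
(G*(-7))*Q(U) = (7*(-7))*(-1*7) = -49*(-7) = 343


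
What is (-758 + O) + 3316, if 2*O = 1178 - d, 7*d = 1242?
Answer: 21408/7 ≈ 3058.3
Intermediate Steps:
d = 1242/7 (d = (⅐)*1242 = 1242/7 ≈ 177.43)
O = 3502/7 (O = (1178 - 1*1242/7)/2 = (1178 - 1242/7)/2 = (½)*(7004/7) = 3502/7 ≈ 500.29)
(-758 + O) + 3316 = (-758 + 3502/7) + 3316 = -1804/7 + 3316 = 21408/7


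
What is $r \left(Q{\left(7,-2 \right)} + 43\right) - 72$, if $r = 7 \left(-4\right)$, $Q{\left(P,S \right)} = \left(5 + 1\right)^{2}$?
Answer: $-2284$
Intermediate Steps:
$Q{\left(P,S \right)} = 36$ ($Q{\left(P,S \right)} = 6^{2} = 36$)
$r = -28$
$r \left(Q{\left(7,-2 \right)} + 43\right) - 72 = - 28 \left(36 + 43\right) - 72 = \left(-28\right) 79 - 72 = -2212 - 72 = -2284$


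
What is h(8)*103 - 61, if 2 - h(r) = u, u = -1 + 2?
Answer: 42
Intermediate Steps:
u = 1
h(r) = 1 (h(r) = 2 - 1*1 = 2 - 1 = 1)
h(8)*103 - 61 = 1*103 - 61 = 103 - 61 = 42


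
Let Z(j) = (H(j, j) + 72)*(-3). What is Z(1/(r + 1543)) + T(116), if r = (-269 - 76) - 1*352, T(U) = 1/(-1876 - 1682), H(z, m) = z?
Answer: -18060728/83613 ≈ -216.00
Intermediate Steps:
T(U) = -1/3558 (T(U) = 1/(-3558) = -1/3558)
r = -697 (r = -345 - 352 = -697)
Z(j) = -216 - 3*j (Z(j) = (j + 72)*(-3) = (72 + j)*(-3) = -216 - 3*j)
Z(1/(r + 1543)) + T(116) = (-216 - 3/(-697 + 1543)) - 1/3558 = (-216 - 3/846) - 1/3558 = (-216 - 3*1/846) - 1/3558 = (-216 - 1/282) - 1/3558 = -60913/282 - 1/3558 = -18060728/83613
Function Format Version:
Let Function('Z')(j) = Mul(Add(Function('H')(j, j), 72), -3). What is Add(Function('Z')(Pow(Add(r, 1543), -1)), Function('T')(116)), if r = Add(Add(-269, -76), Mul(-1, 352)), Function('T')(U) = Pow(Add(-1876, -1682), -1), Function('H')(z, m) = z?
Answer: Rational(-18060728, 83613) ≈ -216.00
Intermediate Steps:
Function('T')(U) = Rational(-1, 3558) (Function('T')(U) = Pow(-3558, -1) = Rational(-1, 3558))
r = -697 (r = Add(-345, -352) = -697)
Function('Z')(j) = Add(-216, Mul(-3, j)) (Function('Z')(j) = Mul(Add(j, 72), -3) = Mul(Add(72, j), -3) = Add(-216, Mul(-3, j)))
Add(Function('Z')(Pow(Add(r, 1543), -1)), Function('T')(116)) = Add(Add(-216, Mul(-3, Pow(Add(-697, 1543), -1))), Rational(-1, 3558)) = Add(Add(-216, Mul(-3, Pow(846, -1))), Rational(-1, 3558)) = Add(Add(-216, Mul(-3, Rational(1, 846))), Rational(-1, 3558)) = Add(Add(-216, Rational(-1, 282)), Rational(-1, 3558)) = Add(Rational(-60913, 282), Rational(-1, 3558)) = Rational(-18060728, 83613)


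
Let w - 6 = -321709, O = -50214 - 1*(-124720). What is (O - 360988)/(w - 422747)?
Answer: 6821/17725 ≈ 0.38482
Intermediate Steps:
O = 74506 (O = -50214 + 124720 = 74506)
w = -321703 (w = 6 - 321709 = -321703)
(O - 360988)/(w - 422747) = (74506 - 360988)/(-321703 - 422747) = -286482/(-744450) = -286482*(-1/744450) = 6821/17725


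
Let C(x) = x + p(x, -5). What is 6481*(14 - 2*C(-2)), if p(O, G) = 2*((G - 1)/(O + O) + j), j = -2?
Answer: 129620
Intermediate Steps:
p(O, G) = -4 + (-1 + G)/O (p(O, G) = 2*((G - 1)/(O + O) - 2) = 2*((-1 + G)/((2*O)) - 2) = 2*((-1 + G)*(1/(2*O)) - 2) = 2*((-1 + G)/(2*O) - 2) = 2*(-2 + (-1 + G)/(2*O)) = -4 + (-1 + G)/O)
C(x) = x + (-6 - 4*x)/x (C(x) = x + (-1 - 5 - 4*x)/x = x + (-6 - 4*x)/x)
6481*(14 - 2*C(-2)) = 6481*(14 - 2*(-4 - 2 - 6/(-2))) = 6481*(14 - 2*(-4 - 2 - 6*(-1/2))) = 6481*(14 - 2*(-4 - 2 + 3)) = 6481*(14 - 2*(-3)) = 6481*(14 + 6) = 6481*20 = 129620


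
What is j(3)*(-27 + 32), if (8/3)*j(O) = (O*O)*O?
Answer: 405/8 ≈ 50.625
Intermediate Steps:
j(O) = 3*O³/8 (j(O) = 3*((O*O)*O)/8 = 3*(O²*O)/8 = 3*O³/8)
j(3)*(-27 + 32) = ((3/8)*3³)*(-27 + 32) = ((3/8)*27)*5 = (81/8)*5 = 405/8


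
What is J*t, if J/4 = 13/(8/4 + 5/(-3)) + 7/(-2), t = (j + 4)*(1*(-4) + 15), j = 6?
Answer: 15620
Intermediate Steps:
t = 110 (t = (6 + 4)*(1*(-4) + 15) = 10*(-4 + 15) = 10*11 = 110)
J = 142 (J = 4*(13/(8/4 + 5/(-3)) + 7/(-2)) = 4*(13/(8*(1/4) + 5*(-1/3)) + 7*(-1/2)) = 4*(13/(2 - 5/3) - 7/2) = 4*(13/(1/3) - 7/2) = 4*(13*3 - 7/2) = 4*(39 - 7/2) = 4*(71/2) = 142)
J*t = 142*110 = 15620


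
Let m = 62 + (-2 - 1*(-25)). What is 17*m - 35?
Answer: 1410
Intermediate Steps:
m = 85 (m = 62 + (-2 + 25) = 62 + 23 = 85)
17*m - 35 = 17*85 - 35 = 1445 - 35 = 1410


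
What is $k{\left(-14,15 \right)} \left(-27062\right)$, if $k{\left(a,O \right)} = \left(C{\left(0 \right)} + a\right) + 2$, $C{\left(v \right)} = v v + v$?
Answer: $324744$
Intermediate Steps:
$C{\left(v \right)} = v + v^{2}$ ($C{\left(v \right)} = v^{2} + v = v + v^{2}$)
$k{\left(a,O \right)} = 2 + a$ ($k{\left(a,O \right)} = \left(0 \left(1 + 0\right) + a\right) + 2 = \left(0 \cdot 1 + a\right) + 2 = \left(0 + a\right) + 2 = a + 2 = 2 + a$)
$k{\left(-14,15 \right)} \left(-27062\right) = \left(2 - 14\right) \left(-27062\right) = \left(-12\right) \left(-27062\right) = 324744$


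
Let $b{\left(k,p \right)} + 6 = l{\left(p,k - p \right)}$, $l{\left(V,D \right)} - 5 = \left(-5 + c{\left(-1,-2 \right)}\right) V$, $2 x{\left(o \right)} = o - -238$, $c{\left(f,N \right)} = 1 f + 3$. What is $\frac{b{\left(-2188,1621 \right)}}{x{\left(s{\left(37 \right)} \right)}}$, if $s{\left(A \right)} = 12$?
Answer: $- \frac{4864}{125} \approx -38.912$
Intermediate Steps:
$c{\left(f,N \right)} = 3 + f$ ($c{\left(f,N \right)} = f + 3 = 3 + f$)
$x{\left(o \right)} = 119 + \frac{o}{2}$ ($x{\left(o \right)} = \frac{o - -238}{2} = \frac{o + 238}{2} = \frac{238 + o}{2} = 119 + \frac{o}{2}$)
$l{\left(V,D \right)} = 5 - 3 V$ ($l{\left(V,D \right)} = 5 + \left(-5 + \left(3 - 1\right)\right) V = 5 + \left(-5 + 2\right) V = 5 - 3 V$)
$b{\left(k,p \right)} = -1 - 3 p$ ($b{\left(k,p \right)} = -6 - \left(-5 + 3 p\right) = -1 - 3 p$)
$\frac{b{\left(-2188,1621 \right)}}{x{\left(s{\left(37 \right)} \right)}} = \frac{-1 - 4863}{119 + \frac{1}{2} \cdot 12} = \frac{-1 - 4863}{119 + 6} = - \frac{4864}{125}$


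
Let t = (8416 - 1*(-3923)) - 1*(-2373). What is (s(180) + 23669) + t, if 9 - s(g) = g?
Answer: 38210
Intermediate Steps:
s(g) = 9 - g
t = 14712 (t = (8416 + 3923) + 2373 = 12339 + 2373 = 14712)
(s(180) + 23669) + t = ((9 - 1*180) + 23669) + 14712 = ((9 - 180) + 23669) + 14712 = (-171 + 23669) + 14712 = 23498 + 14712 = 38210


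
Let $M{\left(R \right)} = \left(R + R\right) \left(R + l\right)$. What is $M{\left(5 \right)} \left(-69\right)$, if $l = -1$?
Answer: $-2760$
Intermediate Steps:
$M{\left(R \right)} = 2 R \left(-1 + R\right)$ ($M{\left(R \right)} = \left(R + R\right) \left(R - 1\right) = 2 R \left(-1 + R\right)$)
$M{\left(5 \right)} \left(-69\right) = 2 \cdot 5 \left(-1 + 5\right) \left(-69\right) = 2 \cdot 5 \cdot 4 \left(-69\right) = 40 \left(-69\right) = -2760$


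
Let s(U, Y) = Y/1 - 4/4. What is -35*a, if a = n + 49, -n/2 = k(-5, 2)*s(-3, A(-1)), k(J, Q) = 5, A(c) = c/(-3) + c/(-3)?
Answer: -5495/3 ≈ -1831.7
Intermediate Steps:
A(c) = -2*c/3 (A(c) = c*(-⅓) + c*(-⅓) = -c/3 - c/3 = -2*c/3)
s(U, Y) = -1 + Y (s(U, Y) = Y*1 - 4*¼ = Y - 1 = -1 + Y)
n = 10/3 (n = -10*(-1 - ⅔*(-1)) = -10*(-1 + ⅔) = -10*(-1)/3 = -2*(-5/3) = 10/3 ≈ 3.3333)
a = 157/3 (a = 10/3 + 49 = 157/3 ≈ 52.333)
-35*a = -35*157/3 = -5495/3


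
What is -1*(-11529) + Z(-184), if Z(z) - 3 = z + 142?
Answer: 11490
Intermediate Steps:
Z(z) = 145 + z (Z(z) = 3 + (z + 142) = 3 + (142 + z) = 145 + z)
-1*(-11529) + Z(-184) = -1*(-11529) + (145 - 184) = 11529 - 39 = 11490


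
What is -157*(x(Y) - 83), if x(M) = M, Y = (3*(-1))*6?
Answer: 15857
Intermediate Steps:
Y = -18 (Y = -3*6 = -18)
-157*(x(Y) - 83) = -157*(-18 - 83) = -157*(-101) = 15857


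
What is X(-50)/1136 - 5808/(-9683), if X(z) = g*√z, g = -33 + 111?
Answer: 5808/9683 + 195*I*√2/568 ≈ 0.59981 + 0.48551*I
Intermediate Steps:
g = 78
X(z) = 78*√z
X(-50)/1136 - 5808/(-9683) = (78*√(-50))/1136 - 5808/(-9683) = (78*(5*I*√2))*(1/1136) - 5808*(-1/9683) = (390*I*√2)*(1/1136) + 5808/9683 = 195*I*√2/568 + 5808/9683 = 5808/9683 + 195*I*√2/568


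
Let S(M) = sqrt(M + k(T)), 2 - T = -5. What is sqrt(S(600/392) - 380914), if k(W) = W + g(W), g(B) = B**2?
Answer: sqrt(-18664786 + 7*sqrt(2819))/7 ≈ 617.18*I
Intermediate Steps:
T = 7 (T = 2 - 1*(-5) = 2 + 5 = 7)
k(W) = W + W**2
S(M) = sqrt(56 + M) (S(M) = sqrt(M + 7*(1 + 7)) = sqrt(M + 7*8) = sqrt(M + 56) = sqrt(56 + M))
sqrt(S(600/392) - 380914) = sqrt(sqrt(56 + 600/392) - 380914) = sqrt(sqrt(56 + 600*(1/392)) - 380914) = sqrt(sqrt(56 + 75/49) - 380914) = sqrt(sqrt(2819/49) - 380914) = sqrt(sqrt(2819)/7 - 380914) = sqrt(-380914 + sqrt(2819)/7)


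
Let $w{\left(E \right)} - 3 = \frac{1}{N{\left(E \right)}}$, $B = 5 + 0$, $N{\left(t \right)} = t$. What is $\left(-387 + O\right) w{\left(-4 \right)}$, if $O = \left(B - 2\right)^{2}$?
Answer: $- \frac{2079}{2} \approx -1039.5$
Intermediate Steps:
$B = 5$
$w{\left(E \right)} = 3 + \frac{1}{E}$
$O = 9$ ($O = \left(5 - 2\right)^{2} = 3^{2} = 9$)
$\left(-387 + O\right) w{\left(-4 \right)} = \left(-387 + 9\right) \left(3 + \frac{1}{-4}\right) = - 378 \left(3 - \frac{1}{4}\right) = \left(-378\right) \frac{11}{4} = - \frac{2079}{2}$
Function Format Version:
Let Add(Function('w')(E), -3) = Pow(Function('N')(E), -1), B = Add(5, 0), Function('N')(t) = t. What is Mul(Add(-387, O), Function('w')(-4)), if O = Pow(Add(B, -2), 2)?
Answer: Rational(-2079, 2) ≈ -1039.5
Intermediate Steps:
B = 5
Function('w')(E) = Add(3, Pow(E, -1))
O = 9 (O = Pow(Add(5, -2), 2) = Pow(3, 2) = 9)
Mul(Add(-387, O), Function('w')(-4)) = Mul(Add(-387, 9), Add(3, Pow(-4, -1))) = Mul(-378, Add(3, Rational(-1, 4))) = Mul(-378, Rational(11, 4)) = Rational(-2079, 2)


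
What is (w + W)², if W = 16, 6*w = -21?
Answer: 625/4 ≈ 156.25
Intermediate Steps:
w = -7/2 (w = (⅙)*(-21) = -7/2 ≈ -3.5000)
(w + W)² = (-7/2 + 16)² = (25/2)² = 625/4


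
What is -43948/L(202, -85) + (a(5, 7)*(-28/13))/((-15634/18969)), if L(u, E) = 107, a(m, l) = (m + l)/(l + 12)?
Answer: -84513767708/206595493 ≈ -409.08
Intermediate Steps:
a(m, l) = (l + m)/(12 + l)
-43948/L(202, -85) + (a(5, 7)*(-28/13))/((-15634/18969)) = -43948/107 + (((7 + 5)/(12 + 7))*(-28/13))/((-15634/18969)) = -43948*1/107 + ((12/19)*(-28*1/13))/((-15634*1/18969)) = -43948/107 + (((1/19)*12)*(-28/13))/(-15634/18969) = -43948/107 + ((12/19)*(-28/13))*(-18969/15634) = -43948/107 - 336/247*(-18969/15634) = -43948/107 + 3186792/1930799 = -84513767708/206595493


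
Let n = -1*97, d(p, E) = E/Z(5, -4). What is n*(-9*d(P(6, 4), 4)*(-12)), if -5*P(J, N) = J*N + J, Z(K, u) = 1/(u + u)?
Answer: 335232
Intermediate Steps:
Z(K, u) = 1/(2*u)
P(J, N) = -J/5 - J*N/5 (P(J, N) = -(J*N + J)/5 = -(J + J*N)/5 = -J/5 - J*N/5)
d(p, E) = -8*E (d(p, E) = E/(((½)/(-4))) = E/(((½)*(-¼))) = E/(-⅛) = E*(-8) = -8*E)
n = -97
n*(-9*d(P(6, 4), 4)*(-12)) = -97*(-(-72)*4)*(-12) = -97*(-9*(-32))*(-12) = -27936*(-12) = -97*(-3456) = 335232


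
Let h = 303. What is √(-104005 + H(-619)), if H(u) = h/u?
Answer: I*√39850847362/619 ≈ 322.5*I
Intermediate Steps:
H(u) = 303/u
√(-104005 + H(-619)) = √(-104005 + 303/(-619)) = √(-104005 + 303*(-1/619)) = √(-104005 - 303/619) = √(-64379398/619) = I*√39850847362/619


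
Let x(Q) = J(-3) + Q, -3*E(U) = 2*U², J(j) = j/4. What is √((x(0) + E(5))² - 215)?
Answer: √12721/12 ≈ 9.3990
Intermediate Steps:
J(j) = j/4 (J(j) = j*(¼) = j/4)
E(U) = -2*U²/3
x(Q) = -¾ + Q (x(Q) = (¼)*(-3) + Q = -¾ + Q)
√((x(0) + E(5))² - 215) = √(((-¾ + 0) - ⅔*5²)² - 215) = √((-¾ - ⅔*25)² - 215) = √((-¾ - 50/3)² - 215) = √((-209/12)² - 215) = √(43681/144 - 215) = √(12721/144) = √12721/12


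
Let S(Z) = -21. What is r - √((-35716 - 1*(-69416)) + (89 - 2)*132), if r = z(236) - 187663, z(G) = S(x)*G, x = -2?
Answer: -192619 - 8*√706 ≈ -1.9283e+5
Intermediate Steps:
z(G) = -21*G
r = -192619 (r = -21*236 - 187663 = -4956 - 187663 = -192619)
r - √((-35716 - 1*(-69416)) + (89 - 2)*132) = -192619 - √((-35716 - 1*(-69416)) + (89 - 2)*132) = -192619 - √((-35716 + 69416) + 87*132) = -192619 - √(33700 + 11484) = -192619 - √45184 = -192619 - 8*√706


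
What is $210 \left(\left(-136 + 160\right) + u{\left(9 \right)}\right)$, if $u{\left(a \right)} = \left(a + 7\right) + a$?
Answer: $10290$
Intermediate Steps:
$u{\left(a \right)} = 7 + 2 a$ ($u{\left(a \right)} = \left(7 + a\right) + a = 7 + 2 a$)
$210 \left(\left(-136 + 160\right) + u{\left(9 \right)}\right) = 210 \left(\left(-136 + 160\right) + \left(7 + 2 \cdot 9\right)\right) = 210 \left(24 + \left(7 + 18\right)\right) = 210 \left(24 + 25\right) = 210 \cdot 49 = 10290$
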